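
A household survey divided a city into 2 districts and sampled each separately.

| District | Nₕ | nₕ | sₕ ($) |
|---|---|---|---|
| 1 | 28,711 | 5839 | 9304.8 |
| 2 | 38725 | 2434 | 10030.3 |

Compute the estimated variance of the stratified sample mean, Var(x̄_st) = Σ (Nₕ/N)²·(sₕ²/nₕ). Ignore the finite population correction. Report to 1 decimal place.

N = 67436. Term for each stratum: Wₕ²sₕ²/nₕ.
Var(x̄_st) = 2687.7486 + 13630.3347 = 16318.0833 → 16318.1.

16318.1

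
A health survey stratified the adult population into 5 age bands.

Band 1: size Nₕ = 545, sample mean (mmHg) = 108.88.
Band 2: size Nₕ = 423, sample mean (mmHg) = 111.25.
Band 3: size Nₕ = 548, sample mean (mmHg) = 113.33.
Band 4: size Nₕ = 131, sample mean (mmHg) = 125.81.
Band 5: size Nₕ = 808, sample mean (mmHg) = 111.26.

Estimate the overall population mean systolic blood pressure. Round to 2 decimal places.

N = 545 + 423 + 548 + 131 + 808 = 2455.
The stratified mean weights each stratum mean by its population share Nₕ/N.
Σ Nₕx̄ₕ = 545·108.88 + 423·111.25 + 548·113.33 + 131·125.81 + 808·111.26 = 59339.6 + 47058.75 + 62104.84 + 16481.11 + 89898.08 = 274882.38.
Divide by N: 274882.38 / 2455 = 111.9684... → 111.97.

111.97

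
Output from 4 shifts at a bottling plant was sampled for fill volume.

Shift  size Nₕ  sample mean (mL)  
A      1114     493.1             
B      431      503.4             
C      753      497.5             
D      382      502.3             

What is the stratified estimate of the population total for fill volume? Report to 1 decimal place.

1332774.9

A: 1114·493.1 = 549313.4
B: 431·503.4 = 216965.4
C: 753·497.5 = 374617.5
D: 382·502.3 = 191878.6
τ̂ = Σ Nₕx̄ₕ = 1332774.9.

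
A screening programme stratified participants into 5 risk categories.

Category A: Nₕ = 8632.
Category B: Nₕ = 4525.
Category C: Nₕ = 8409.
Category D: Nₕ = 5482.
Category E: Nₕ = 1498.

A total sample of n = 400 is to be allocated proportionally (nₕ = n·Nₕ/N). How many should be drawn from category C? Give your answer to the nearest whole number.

118

N = 8632 + 4525 + 8409 + 5482 + 1498 = 28546.
n_C = 400·8409/28546 = 117.831... → 118.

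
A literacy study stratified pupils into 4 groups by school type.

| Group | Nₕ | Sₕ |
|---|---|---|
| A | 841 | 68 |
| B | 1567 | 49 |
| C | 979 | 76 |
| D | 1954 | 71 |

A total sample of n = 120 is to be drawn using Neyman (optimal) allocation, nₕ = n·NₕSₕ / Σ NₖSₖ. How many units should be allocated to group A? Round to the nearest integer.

A: NₕSₕ = 841·68 = 57188
B: NₕSₕ = 1567·49 = 76783
C: NₕSₕ = 979·76 = 74404
D: NₕSₕ = 1954·71 = 138734
Σ NₕSₕ = 347109.
n_A = 120·57188/347109 = 19.771... → 20.

20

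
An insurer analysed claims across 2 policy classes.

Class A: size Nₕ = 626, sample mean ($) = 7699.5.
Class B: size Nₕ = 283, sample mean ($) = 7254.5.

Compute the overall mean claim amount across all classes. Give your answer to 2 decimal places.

x̄_st = (Σ Nₕx̄ₕ) / (Σ Nₕ) = (626·7699.5 + 283·7254.5) / 909
= 6872910.5 / 909 = 7560.9576... → 7560.96.

7560.96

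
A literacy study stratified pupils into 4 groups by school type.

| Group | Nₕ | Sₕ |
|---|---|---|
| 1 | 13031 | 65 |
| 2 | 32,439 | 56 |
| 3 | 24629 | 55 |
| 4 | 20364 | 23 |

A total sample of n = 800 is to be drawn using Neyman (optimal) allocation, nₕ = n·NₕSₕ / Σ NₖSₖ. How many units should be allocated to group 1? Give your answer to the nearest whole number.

151

1: NₕSₕ = 13031·65 = 847015
2: NₕSₕ = 32439·56 = 1816584
3: NₕSₕ = 24629·55 = 1354595
4: NₕSₕ = 20364·23 = 468372
Σ NₕSₕ = 4486566.
n_1 = 800·847015/4486566 = 151.031... → 151.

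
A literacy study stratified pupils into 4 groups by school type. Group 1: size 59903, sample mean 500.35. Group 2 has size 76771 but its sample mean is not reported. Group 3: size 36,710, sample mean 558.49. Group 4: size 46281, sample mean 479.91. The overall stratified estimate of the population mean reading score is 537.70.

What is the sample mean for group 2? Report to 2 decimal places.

Σ Nₕx̄ₕ = N·μ, so 76771·x̄_2 = 219665·537.70 − (59903·500.35 + 36710·558.49 + 46281·479.91).
= 118113870.5 − 72685348.66 = 45428521.84.
x̄_2 = 45428521.84 / 76771 = 591.7407... → 591.74.

591.74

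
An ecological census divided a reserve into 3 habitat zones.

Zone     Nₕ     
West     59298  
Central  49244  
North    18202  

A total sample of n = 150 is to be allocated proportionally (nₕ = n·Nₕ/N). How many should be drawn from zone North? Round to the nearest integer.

22

Share of zone North = 18202/126744 = 0.14361.
Allocate 150 × 0.14361 = 21.542... → 22.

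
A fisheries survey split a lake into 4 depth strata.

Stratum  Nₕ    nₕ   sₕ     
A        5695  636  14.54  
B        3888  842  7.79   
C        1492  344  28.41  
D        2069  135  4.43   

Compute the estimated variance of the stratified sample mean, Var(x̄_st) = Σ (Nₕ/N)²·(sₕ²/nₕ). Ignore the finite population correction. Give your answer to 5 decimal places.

0.10254

N = 13144. Term for each stratum: Wₕ²sₕ²/nₕ.
Var(x̄_st) = 0.06240280 + 0.00630609 + 0.03023198 + 0.00360197 = 0.10254283 → 0.10254.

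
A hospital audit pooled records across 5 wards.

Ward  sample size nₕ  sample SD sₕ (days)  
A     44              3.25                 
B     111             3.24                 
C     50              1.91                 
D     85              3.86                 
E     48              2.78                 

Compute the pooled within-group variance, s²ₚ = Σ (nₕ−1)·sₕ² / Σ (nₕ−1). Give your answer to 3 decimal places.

A: (44−1)·3.25² = 43·10.5625 = 454.1875
B: (111−1)·3.24² = 110·10.4976 = 1154.736
C: (50−1)·1.91² = 49·3.6481 = 178.7569
D: (85−1)·3.86² = 84·14.8996 = 1251.5664
E: (48−1)·2.78² = 47·7.7284 = 363.2348
Numerator = 3402.4816; denominator = Σ(nₕ−1) = 333.
s²ₚ = 3402.4816/333 = 10.21766... → 10.218.

10.218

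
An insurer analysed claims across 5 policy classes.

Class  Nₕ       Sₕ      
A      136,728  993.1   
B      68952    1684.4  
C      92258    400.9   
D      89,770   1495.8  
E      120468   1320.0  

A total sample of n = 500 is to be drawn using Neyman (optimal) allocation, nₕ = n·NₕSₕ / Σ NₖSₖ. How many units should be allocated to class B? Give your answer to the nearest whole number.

100

A: NₕSₕ = 136728·993.1 = 135784576.8
B: NₕSₕ = 68952·1684.4 = 116142748.8
C: NₕSₕ = 92258·400.9 = 36986232.2
D: NₕSₕ = 89770·1495.8 = 134277966
E: NₕSₕ = 120468·1320.0 = 159017760
Σ NₕSₕ = 582209283.8.
n_B = 500·116142748.8/582209283.8 = 99.743... → 100.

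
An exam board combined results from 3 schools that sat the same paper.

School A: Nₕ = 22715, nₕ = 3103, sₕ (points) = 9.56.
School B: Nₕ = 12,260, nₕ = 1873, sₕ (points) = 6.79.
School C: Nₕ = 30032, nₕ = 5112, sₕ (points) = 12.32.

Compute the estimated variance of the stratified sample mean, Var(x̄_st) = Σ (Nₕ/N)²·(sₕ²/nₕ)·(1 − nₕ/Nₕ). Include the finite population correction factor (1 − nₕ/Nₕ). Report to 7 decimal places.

0.0091049

N = 65007; Wₕ = Nₕ/N.
school A: (22715/65007)²·9.56²/3103·(1 − 3103/22715) = 0.0031049055
school B: (12260/65007)²·6.79²/1873·(1 − 1873/12260) = 0.0007417578
school C: (30032/65007)²·12.32²/5112·(1 − 5112/30032) = 0.0052582668
Sum = 0.0091049301 → 0.0091049.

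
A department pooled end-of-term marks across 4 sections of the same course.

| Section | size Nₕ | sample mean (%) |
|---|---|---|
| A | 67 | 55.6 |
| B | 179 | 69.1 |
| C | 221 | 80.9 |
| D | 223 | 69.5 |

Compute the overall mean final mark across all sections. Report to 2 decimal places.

71.70

N = 690; weights Wₕ = Nₕ/N = (0.0971, 0.2594, 0.3203, 0.3232).
x̄_st = Σ Wₕ·x̄ₕ = 0.0971·55.6 + 0.2594·69.1 + 0.3203·80.9 + 0.3232·69.5 ≈ 71.6978...
→ 71.70.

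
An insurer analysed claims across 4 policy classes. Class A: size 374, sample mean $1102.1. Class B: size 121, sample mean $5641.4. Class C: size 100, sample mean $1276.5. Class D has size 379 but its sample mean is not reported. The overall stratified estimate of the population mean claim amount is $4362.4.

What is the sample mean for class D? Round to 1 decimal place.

N = 374 + 121 + 100 + 379 = 974.
Overall total = μ·N = 4362.4·974 = 4248977.6.
Subtract the known strata: 374·1102.1 + 121·5641.4 + 100·1276.5 = 1222444.8.
Remaining total for class D: 4248977.6 − 1222444.8 = 3026532.8.
Divide by its size: 3026532.8 / 379 = 7985.575... → 7985.6.

7985.6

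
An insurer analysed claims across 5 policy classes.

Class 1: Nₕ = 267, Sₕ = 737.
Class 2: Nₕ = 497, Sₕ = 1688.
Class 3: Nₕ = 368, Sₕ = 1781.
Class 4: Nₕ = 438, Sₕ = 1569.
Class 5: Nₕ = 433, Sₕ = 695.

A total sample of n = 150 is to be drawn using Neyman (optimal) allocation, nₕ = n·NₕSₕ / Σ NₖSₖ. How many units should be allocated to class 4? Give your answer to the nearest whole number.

38

1: NₕSₕ = 267·737 = 196779
2: NₕSₕ = 497·1688 = 838936
3: NₕSₕ = 368·1781 = 655408
4: NₕSₕ = 438·1569 = 687222
5: NₕSₕ = 433·695 = 300935
Σ NₕSₕ = 2679280.
n_4 = 150·687222/2679280 = 38.474... → 38.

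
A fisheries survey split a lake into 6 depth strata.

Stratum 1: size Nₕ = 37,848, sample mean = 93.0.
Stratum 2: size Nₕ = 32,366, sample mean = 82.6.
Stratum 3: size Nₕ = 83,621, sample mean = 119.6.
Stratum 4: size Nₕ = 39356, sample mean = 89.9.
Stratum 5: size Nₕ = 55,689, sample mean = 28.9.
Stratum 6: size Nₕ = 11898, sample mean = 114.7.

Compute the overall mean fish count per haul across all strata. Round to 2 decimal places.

N = 260778; weights Wₕ = Nₕ/N = (0.1451, 0.1241, 0.3207, 0.1509, 0.2135, 0.0456).
x̄_st = Σ Wₕ·x̄ₕ = 0.1451·93.0 + 0.1241·82.6 + 0.3207·119.6 + 0.1509·89.9 + 0.2135·28.9 + 0.0456·114.7 ≈ 87.0725...
→ 87.07.

87.07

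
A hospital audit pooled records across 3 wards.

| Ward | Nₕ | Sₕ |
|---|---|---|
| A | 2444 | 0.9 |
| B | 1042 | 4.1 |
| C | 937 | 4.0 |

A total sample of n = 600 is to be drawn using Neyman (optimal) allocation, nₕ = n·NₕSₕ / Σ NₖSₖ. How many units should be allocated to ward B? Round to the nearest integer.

Σ NₕSₕ = 2444·0.9 + 1042·4.1 + 937·4.0 = 10219.8.
Share for B: 4272.2/10219.8 = 0.41803.
n_B = 600 × 0.41803 = 250.819... → 251.

251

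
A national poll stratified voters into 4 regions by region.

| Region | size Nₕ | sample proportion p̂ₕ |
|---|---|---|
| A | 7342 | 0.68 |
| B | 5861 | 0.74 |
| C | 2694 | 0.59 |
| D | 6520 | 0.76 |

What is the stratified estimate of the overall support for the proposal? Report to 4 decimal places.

0.7081

N = 7342 + 5861 + 2694 + 6520 = 22417.
Overall proportion = Σ (Nₕ/N)·p̂ₕ.
Σ Nₕp̂ₕ = 4992.56 + 4337.14 + 1589.46 + 4955.2 = 15874.36.
15874.36 / 22417 = 0.708139... → 0.7081.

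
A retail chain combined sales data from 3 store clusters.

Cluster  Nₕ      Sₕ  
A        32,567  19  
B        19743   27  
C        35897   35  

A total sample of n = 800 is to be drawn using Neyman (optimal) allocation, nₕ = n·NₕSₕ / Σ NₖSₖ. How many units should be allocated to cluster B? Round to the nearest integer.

A: NₕSₕ = 32567·19 = 618773
B: NₕSₕ = 19743·27 = 533061
C: NₕSₕ = 35897·35 = 1256395
Σ NₕSₕ = 2408229.
n_B = 800·533061/2408229 = 177.080... → 177.

177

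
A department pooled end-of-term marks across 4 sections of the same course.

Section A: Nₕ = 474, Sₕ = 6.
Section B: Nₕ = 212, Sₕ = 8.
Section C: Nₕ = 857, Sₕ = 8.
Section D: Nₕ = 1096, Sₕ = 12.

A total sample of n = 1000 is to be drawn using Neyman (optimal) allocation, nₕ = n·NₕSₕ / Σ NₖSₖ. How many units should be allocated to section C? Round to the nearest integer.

279

Σ NₕSₕ = 474·6 + 212·8 + 857·8 + 1096·12 = 24548.
Share for C: 6856/24548 = 0.27929.
n_C = 1000 × 0.27929 = 279.290... → 279.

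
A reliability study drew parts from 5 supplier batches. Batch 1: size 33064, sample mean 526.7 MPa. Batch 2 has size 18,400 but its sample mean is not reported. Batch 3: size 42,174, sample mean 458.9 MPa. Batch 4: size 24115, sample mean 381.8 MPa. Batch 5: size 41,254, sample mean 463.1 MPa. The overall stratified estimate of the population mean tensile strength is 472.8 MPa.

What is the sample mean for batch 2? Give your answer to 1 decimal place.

Σ Nₕx̄ₕ = N·μ, so 18400·x̄_2 = 159007·472.8 − (33064·526.7 + 42174·458.9 + 24115·381.8 + 41254·463.1).
= 75178509.6 − 65080291.8 = 10098217.8.
x̄_2 = 10098217.8 / 18400 = 548.816... → 548.8.

548.8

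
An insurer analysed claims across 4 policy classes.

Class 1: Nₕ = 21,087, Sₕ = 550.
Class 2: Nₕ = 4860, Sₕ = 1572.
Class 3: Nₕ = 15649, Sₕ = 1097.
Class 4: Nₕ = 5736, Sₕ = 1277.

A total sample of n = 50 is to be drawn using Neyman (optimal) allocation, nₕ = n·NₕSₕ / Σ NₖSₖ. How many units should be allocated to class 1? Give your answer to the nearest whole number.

13

1: NₕSₕ = 21087·550 = 11597850
2: NₕSₕ = 4860·1572 = 7639920
3: NₕSₕ = 15649·1097 = 17166953
4: NₕSₕ = 5736·1277 = 7324872
Σ NₕSₕ = 43729595.
n_1 = 50·11597850/43729595 = 13.261... → 13.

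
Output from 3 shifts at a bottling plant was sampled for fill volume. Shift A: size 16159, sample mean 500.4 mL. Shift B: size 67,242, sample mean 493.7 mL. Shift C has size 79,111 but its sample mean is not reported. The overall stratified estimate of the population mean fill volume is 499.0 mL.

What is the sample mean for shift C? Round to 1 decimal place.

503.2

N = 16159 + 67242 + 79111 = 162512.
Overall total = μ·N = 499.0·162512 = 81093488.
Subtract the known strata: 16159·500.4 + 67242·493.7 = 41283339.
Remaining total for shift C: 81093488 − 41283339 = 39810149.
Divide by its size: 39810149 / 79111 = 503.219... → 503.2.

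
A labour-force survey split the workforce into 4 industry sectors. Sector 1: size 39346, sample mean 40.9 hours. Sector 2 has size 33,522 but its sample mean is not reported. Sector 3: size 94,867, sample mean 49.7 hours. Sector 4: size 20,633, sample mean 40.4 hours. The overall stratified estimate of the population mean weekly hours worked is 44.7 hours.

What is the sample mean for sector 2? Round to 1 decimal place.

37.7

N = 39346 + 33522 + 94867 + 20633 = 188368.
Overall total = μ·N = 44.7·188368 = 8420049.6.
Subtract the known strata: 39346·40.9 + 94867·49.7 + 20633·40.4 = 7157714.5.
Remaining total for sector 2: 8420049.6 − 7157714.5 = 1262335.1.
Divide by its size: 1262335.1 / 33522 = 37.657... → 37.7.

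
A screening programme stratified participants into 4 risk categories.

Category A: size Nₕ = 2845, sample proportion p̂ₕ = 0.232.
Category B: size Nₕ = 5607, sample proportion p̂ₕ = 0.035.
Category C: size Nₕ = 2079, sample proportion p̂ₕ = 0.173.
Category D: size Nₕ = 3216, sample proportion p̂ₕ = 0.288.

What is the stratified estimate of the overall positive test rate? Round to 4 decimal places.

Wₕ = Nₕ/N with N = 13747: 0.2070, 0.4079, 0.1512, 0.2339.
p̂_st = 0.2070·0.232 + 0.4079·0.035 + 0.1512·0.173 + 0.2339·0.288 ≈ 0.155827... → 0.1558.

0.1558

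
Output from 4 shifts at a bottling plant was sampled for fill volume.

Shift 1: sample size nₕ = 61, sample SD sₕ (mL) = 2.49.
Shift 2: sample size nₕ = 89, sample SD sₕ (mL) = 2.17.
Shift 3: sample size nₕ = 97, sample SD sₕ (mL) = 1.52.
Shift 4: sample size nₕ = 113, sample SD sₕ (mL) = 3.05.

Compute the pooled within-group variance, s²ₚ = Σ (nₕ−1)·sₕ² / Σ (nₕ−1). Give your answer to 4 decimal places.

5.7586

Degrees of freedom: 60 + 88 + 96 + 112 = 356.
Σ(nₕ−1)sₕ² = 60·6.2001 + 88·4.7089 + 96·2.3104 + 112·9.3025 = 2050.0676.
s²ₚ = 2050.0676 / 356 = 5.758617... → 5.7586.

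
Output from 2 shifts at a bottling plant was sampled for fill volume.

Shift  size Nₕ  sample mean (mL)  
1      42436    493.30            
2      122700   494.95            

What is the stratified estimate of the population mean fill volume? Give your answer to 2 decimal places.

x̄_st = (Σ Nₕx̄ₕ) / (Σ Nₕ) = (42436·493.30 + 122700·494.95) / 165136
= 81664043.8 / 165136 = 494.5260... → 494.53.

494.53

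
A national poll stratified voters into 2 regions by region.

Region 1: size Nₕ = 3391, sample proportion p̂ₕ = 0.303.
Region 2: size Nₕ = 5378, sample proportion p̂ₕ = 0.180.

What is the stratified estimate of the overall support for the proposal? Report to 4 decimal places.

0.2276

Wₕ = Nₕ/N with N = 8769: 0.3867, 0.6133.
p̂_st = 0.3867·0.303 + 0.6133·0.180 ≈ 0.227564... → 0.2276.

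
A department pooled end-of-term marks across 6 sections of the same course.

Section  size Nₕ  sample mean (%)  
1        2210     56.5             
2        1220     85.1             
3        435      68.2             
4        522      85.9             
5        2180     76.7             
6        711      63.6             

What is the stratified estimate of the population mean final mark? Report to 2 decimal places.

N = 2210 + 1220 + 435 + 522 + 2180 + 711 = 7278.
The stratified mean weights each stratum mean by its population share Nₕ/N.
Σ Nₕx̄ₕ = 2210·56.5 + 1220·85.1 + 435·68.2 + 522·85.9 + 2180·76.7 + 711·63.6 = 124865 + 103822 + 29667 + 44839.8 + 167206 + 45219.6 = 515619.4.
Divide by N: 515619.4 / 7278 = 70.8463... → 70.85.

70.85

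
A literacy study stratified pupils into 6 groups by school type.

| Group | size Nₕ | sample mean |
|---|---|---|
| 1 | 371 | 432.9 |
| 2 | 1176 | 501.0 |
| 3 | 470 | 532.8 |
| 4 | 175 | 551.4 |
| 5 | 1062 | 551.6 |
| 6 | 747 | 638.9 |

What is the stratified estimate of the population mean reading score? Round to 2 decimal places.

N = 371 + 1176 + 470 + 175 + 1062 + 747 = 4001.
Overall mean = Σ (Nₕ/N)·x̄ₕ — weight by population share, not a simple average.
Σ Nₕx̄ₕ = 371·432.9 + 1176·501.0 + 470·532.8 + 175·551.4 + 1062·551.6 + 747·638.9 = 160605.9 + 589176 + 250416 + 96495 + 585799.2 + 477258.3 = 2159750.4.
Divide by N: 2159750.4 / 4001 = 539.8026... → 539.80.

539.80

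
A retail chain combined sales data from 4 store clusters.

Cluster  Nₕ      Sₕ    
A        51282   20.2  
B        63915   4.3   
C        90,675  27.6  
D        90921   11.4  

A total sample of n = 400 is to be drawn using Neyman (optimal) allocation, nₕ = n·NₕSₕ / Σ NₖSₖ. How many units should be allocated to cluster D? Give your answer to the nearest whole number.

85

Σ NₕSₕ = 51282·20.2 + 63915·4.3 + 90675·27.6 + 90921·11.4 = 4849860.3.
Share for D: 1036499.4/4849860.3 = 0.21372.
n_D = 400 × 0.21372 = 85.487... → 85.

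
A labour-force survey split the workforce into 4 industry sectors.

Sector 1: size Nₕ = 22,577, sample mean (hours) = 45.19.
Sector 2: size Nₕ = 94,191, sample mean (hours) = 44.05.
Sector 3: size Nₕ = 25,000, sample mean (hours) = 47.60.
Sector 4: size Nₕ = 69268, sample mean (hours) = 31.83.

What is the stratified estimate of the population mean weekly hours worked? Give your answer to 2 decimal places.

x̄_st = (Σ Nₕx̄ₕ) / (Σ Nₕ) = (22577·45.19 + 94191·44.05 + 25000·47.60 + 69268·31.83) / 211036
= 8564168.62 / 211036 = 40.5816... → 40.58.

40.58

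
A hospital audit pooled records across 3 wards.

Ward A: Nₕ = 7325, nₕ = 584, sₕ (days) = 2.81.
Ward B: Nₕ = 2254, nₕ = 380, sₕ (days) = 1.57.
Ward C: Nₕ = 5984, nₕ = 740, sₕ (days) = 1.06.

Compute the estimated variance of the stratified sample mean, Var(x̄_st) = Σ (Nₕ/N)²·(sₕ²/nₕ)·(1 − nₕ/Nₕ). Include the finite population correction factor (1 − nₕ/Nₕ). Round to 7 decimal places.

0.0030663

N = 15563. Term for each stratum: Wₕ²sₕ²/nₕ·(1−nₕ/Nₕ).
Var(x̄_st) = 0.0027564182 + 0.0001131234 + 0.0001967196 = 0.0030662613 → 0.0030663.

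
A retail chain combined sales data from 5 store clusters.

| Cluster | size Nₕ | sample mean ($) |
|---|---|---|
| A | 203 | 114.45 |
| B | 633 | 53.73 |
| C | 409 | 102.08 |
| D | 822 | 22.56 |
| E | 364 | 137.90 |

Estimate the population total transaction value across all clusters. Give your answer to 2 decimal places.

167735.08

Population total = Σ Nₕ·x̄ₕ (each stratum's size times its mean).
203·114.45 + 633·53.73 + 409·102.08 + 822·22.56 + 364·137.90 = 23233.35 + 34011.09 + 41750.72 + 18544.32 + 50195.6 = 167735.08.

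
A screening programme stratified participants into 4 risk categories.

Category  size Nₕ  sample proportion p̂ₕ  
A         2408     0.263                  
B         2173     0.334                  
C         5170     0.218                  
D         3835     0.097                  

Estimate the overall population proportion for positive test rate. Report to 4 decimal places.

Wₕ = Nₕ/N with N = 13586: 0.1772, 0.1599, 0.3805, 0.2823.
p̂_st = 0.1772·0.263 + 0.1599·0.334 + 0.3805·0.218 + 0.2823·0.097 ≈ 0.210374... → 0.2104.

0.2104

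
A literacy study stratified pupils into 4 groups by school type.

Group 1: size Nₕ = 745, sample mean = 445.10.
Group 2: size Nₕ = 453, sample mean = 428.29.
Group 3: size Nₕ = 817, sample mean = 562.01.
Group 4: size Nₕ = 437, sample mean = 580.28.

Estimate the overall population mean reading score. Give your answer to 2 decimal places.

x̄_st = (Σ Nₕx̄ₕ) / (Σ Nₕ) = (745·445.10 + 453·428.29 + 817·562.01 + 437·580.28) / 2452
= 1238359.4 / 2452 = 505.0405... → 505.04.

505.04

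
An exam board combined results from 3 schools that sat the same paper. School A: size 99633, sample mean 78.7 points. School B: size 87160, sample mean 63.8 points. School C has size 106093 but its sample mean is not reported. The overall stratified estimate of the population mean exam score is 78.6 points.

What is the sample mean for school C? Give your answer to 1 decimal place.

N = 99633 + 87160 + 106093 = 292886.
Overall total = μ·N = 78.6·292886 = 23020839.6.
Subtract the known strata: 99633·78.7 + 87160·63.8 = 13401925.1.
Remaining total for school C: 23020839.6 − 13401925.1 = 9618914.5.
Divide by its size: 9618914.5 / 106093 = 90.665... → 90.7.

90.7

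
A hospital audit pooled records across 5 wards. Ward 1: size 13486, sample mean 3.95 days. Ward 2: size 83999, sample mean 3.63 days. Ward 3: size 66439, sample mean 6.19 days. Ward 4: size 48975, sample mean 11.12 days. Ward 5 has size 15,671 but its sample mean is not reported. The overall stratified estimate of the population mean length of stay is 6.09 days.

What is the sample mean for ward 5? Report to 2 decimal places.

N = 13486 + 83999 + 66439 + 48975 + 15671 = 228570.
Overall total = μ·N = 6.09·228570 = 1391991.3.
Subtract the known strata: 13486·3.95 + 83999·3.63 + 66439·6.19 + 48975·11.12 = 1314045.48.
Remaining total for ward 5: 1391991.3 − 1314045.48 = 77945.82.
Divide by its size: 77945.82 / 15671 = 4.9739... → 4.97.

4.97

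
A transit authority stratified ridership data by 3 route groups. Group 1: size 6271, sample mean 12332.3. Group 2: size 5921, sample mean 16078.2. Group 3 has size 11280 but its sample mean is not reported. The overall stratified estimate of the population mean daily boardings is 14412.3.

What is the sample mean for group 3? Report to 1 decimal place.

14694.2

N = 6271 + 5921 + 11280 = 23472.
Overall total = μ·N = 14412.3·23472 = 338285505.6.
Subtract the known strata: 6271·12332.3 + 5921·16078.2 = 172534875.5.
Remaining total for group 3: 338285505.6 − 172534875.5 = 165750630.1.
Divide by its size: 165750630.1 / 11280 = 14694.205... → 14694.2.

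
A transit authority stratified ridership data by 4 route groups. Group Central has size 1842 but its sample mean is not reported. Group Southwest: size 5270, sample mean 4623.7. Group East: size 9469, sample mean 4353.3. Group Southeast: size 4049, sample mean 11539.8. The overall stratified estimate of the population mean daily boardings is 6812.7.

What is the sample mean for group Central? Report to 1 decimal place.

Σ Nₕx̄ₕ = N·μ, so 1842·x̄_Central = 20630·6812.7 − (5270·4623.7 + 9469·4353.3 + 4049·11539.8).
= 140546001 − 112312946.9 = 28233054.1.
x̄_Central = 28233054.1 / 1842 = 15327.391... → 15327.4.

15327.4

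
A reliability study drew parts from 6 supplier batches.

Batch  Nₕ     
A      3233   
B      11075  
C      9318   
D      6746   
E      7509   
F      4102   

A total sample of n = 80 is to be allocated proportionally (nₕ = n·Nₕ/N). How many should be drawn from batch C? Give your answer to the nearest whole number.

18

N = 3233 + 11075 + 9318 + 6746 + 7509 + 4102 = 41983.
n_C = 80·9318/41983 = 17.756... → 18.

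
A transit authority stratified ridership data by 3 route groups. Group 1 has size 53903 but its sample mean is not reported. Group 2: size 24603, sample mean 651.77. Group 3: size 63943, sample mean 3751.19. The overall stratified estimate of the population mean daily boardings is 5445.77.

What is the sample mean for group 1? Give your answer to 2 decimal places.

9644.11

Σ Nₕx̄ₕ = N·μ, so 53903·x̄_1 = 142449·5445.77 − (24603·651.77 + 63943·3751.19).
= 775744490.73 − 255897839.48 = 519846651.25.
x̄_1 = 519846651.25 / 53903 = 9644.1135... → 9644.11.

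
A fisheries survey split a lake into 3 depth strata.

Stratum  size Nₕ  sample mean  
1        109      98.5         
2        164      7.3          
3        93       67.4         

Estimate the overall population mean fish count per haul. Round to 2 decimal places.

49.73

N = 366; weights Wₕ = Nₕ/N = (0.2978, 0.4481, 0.2541).
x̄_st = Σ Wₕ·x̄ₕ = 0.2978·98.5 + 0.4481·7.3 + 0.2541·67.4 ≈ 49.7320...
→ 49.73.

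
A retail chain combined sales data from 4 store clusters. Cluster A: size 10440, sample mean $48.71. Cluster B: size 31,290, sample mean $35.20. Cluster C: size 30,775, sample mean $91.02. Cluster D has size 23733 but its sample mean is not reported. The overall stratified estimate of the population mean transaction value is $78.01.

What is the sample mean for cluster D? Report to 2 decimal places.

Σ Nₕx̄ₕ = N·μ, so 23733·x̄_D = 96238·78.01 − (10440·48.71 + 31290·35.20 + 30775·91.02).
= 7507526.38 − 4411080.9 = 3096445.48.
x̄_D = 3096445.48 / 23733 = 130.4700... → 130.47.

130.47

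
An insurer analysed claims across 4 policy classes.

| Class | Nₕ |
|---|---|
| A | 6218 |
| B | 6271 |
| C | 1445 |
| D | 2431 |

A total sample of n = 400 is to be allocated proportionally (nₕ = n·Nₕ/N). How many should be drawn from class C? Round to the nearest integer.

Share of class C = 1445/16365 = 0.08830.
Allocate 400 × 0.08830 = 35.319... → 35.

35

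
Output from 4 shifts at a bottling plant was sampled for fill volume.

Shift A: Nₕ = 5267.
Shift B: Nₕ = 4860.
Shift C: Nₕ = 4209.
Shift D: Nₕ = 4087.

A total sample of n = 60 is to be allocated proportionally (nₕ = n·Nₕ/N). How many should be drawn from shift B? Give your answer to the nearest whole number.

16

Share of shift B = 4860/18423 = 0.26380.
Allocate 60 × 0.26380 = 15.828... → 16.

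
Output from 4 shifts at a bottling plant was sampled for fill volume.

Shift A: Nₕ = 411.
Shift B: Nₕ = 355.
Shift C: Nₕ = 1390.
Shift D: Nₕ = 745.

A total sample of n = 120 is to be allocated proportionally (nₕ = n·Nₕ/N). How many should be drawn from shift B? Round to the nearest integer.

15

N = 411 + 355 + 1390 + 745 = 2901.
n_B = 120·355/2901 = 14.685... → 15.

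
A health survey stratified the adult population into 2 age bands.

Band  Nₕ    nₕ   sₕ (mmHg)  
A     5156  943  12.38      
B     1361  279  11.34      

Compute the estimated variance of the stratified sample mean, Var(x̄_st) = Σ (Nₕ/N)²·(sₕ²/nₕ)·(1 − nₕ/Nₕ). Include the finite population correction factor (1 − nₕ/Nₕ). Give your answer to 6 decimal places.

0.099108

N = 6517; Wₕ = Nₕ/N.
band A: (5156/6517)²·12.38²/943·(1 − 943/5156) = 0.083126314
band B: (1361/6517)²·11.34²/279·(1 − 279/1361) = 0.015981291
Sum = 0.099107604 → 0.099108.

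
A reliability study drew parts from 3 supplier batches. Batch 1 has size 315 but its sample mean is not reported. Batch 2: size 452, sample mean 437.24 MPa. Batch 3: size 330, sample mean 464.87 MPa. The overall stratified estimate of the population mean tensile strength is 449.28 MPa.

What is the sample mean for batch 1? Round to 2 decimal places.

450.22

N = 315 + 452 + 330 = 1097.
Overall total = μ·N = 449.28·1097 = 492860.16.
Subtract the known strata: 452·437.24 + 330·464.87 = 351039.58.
Remaining total for batch 1: 492860.16 − 351039.58 = 141820.58.
Divide by its size: 141820.58 / 315 = 450.2241... → 450.22.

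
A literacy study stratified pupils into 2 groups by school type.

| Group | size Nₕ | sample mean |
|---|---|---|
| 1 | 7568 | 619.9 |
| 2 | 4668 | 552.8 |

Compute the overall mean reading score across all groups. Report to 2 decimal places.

N = 7568 + 4668 = 12236.
Overall mean = Σ (Nₕ/N)·x̄ₕ — weight by population share, not a simple average.
Σ Nₕx̄ₕ = 7568·619.9 + 4668·552.8 = 4691403.2 + 2580470.4 = 7271873.6.
Divide by N: 7271873.6 / 12236 = 594.3015... → 594.30.

594.30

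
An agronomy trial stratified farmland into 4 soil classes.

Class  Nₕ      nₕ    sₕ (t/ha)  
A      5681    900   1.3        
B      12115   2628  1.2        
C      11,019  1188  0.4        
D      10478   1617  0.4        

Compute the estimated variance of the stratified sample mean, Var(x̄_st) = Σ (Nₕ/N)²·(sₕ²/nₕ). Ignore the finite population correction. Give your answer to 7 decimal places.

0.0001090

N = 39293. Term for each stratum: Wₕ²sₕ²/nₕ.
Var(x̄_st) = 0.0000392521 + 0.0000520899 + 0.0000105915 + 0.0000070362 = 0.0001089697 → 0.0001090.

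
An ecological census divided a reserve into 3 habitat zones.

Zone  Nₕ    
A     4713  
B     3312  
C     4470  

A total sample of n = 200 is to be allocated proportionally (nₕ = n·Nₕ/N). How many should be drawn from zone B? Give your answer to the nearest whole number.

Share of zone B = 3312/12495 = 0.26507.
Allocate 200 × 0.26507 = 53.013... → 53.

53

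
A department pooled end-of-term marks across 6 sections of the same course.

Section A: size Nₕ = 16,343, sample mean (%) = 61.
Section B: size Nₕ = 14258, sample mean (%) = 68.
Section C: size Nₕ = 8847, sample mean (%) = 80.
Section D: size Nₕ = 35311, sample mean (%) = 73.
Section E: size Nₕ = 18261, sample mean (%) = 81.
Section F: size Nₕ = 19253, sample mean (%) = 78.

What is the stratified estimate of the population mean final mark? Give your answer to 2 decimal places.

x̄_st = (Σ Nₕx̄ₕ) / (Σ Nₕ) = (16343·61 + 14258·68 + 8847·80 + 35311·73 + 18261·81 + 19253·78) / 112273
= 8232805 / 112273 = 73.3284... → 73.33.

73.33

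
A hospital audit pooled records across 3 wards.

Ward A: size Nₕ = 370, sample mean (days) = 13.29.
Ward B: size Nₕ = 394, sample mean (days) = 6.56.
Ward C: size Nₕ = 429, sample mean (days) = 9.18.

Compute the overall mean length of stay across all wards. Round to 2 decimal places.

9.59

N = 1193; weights Wₕ = Nₕ/N = (0.3101, 0.3303, 0.3596).
x̄_st = Σ Wₕ·x̄ₕ = 0.3101·13.29 + 0.3303·6.56 + 0.3596·9.18 ≈ 9.5894...
→ 9.59.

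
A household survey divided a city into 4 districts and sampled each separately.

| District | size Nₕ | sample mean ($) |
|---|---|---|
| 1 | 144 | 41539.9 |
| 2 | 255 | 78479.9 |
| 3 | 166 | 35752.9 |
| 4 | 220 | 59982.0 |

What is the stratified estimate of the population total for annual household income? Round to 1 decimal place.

Estimate total by summing Nₕ·x̄ₕ over strata.
144·41539.9 + 255·78479.9 + 166·35752.9 + 220·59982.0 = 5981745.6 + 20012374.5 + 5934981.4 + 13196040 = 45125141.5.

45125141.5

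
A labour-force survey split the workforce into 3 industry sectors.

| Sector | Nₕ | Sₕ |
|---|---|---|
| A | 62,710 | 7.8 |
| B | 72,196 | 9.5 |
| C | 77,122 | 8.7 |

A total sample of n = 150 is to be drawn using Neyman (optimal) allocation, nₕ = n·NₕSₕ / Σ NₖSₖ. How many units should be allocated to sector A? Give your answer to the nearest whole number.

Σ NₕSₕ = 62710·7.8 + 72196·9.5 + 77122·8.7 = 1845961.4.
Share for A: 489138/1845961.4 = 0.26498.
n_A = 150 × 0.26498 = 39.747... → 40.

40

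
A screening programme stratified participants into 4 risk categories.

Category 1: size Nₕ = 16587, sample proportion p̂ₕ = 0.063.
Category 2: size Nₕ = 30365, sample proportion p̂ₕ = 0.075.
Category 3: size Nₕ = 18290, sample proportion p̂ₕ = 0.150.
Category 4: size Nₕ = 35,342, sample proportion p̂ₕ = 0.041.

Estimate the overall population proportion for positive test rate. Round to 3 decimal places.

N = 16587 + 30365 + 18290 + 35342 = 100584.
Overall proportion = Σ (Nₕ/N)·p̂ₕ.
Σ Nₕp̂ₕ = 1044.981 + 2277.375 + 2743.5 + 1449.022 = 7514.878.
7514.878 / 100584 = 0.07471... → 0.075.

0.075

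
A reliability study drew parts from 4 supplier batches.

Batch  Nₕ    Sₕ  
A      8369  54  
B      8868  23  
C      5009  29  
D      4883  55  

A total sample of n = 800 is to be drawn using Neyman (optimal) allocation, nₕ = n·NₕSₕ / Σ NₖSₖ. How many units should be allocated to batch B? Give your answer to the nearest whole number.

153

A: NₕSₕ = 8369·54 = 451926
B: NₕSₕ = 8868·23 = 203964
C: NₕSₕ = 5009·29 = 145261
D: NₕSₕ = 4883·55 = 268565
Σ NₕSₕ = 1069716.
n_B = 800·203964/1069716 = 152.537... → 153.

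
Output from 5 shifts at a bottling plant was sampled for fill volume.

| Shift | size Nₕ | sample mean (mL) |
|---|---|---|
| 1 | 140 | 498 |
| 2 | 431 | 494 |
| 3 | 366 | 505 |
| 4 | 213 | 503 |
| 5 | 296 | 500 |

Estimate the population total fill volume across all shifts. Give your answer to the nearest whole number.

Estimate total by summing Nₕ·x̄ₕ over strata.
140·498 + 431·494 + 366·505 + 213·503 + 296·500 = 69720 + 212914 + 184830 + 107139 + 148000 = 722603.

722603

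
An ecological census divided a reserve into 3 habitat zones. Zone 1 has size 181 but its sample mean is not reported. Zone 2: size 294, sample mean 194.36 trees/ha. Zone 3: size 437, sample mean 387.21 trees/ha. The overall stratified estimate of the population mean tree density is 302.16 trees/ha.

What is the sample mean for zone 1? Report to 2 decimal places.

N = 181 + 294 + 437 = 912.
Overall total = μ·N = 302.16·912 = 275569.92.
Subtract the known strata: 294·194.36 + 437·387.21 = 226352.61.
Remaining total for zone 1: 275569.92 − 226352.61 = 49217.31.
Divide by its size: 49217.31 / 181 = 271.9188... → 271.92.

271.92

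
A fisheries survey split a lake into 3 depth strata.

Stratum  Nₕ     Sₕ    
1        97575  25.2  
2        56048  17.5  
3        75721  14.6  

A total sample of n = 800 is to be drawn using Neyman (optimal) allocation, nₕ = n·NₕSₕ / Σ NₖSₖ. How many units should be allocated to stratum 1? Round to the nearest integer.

433

Σ NₕSₕ = 97575·25.2 + 56048·17.5 + 75721·14.6 = 4545256.6.
Share for 1: 2458890/4545256.6 = 0.54098.
n_1 = 800 × 0.54098 = 432.783... → 433.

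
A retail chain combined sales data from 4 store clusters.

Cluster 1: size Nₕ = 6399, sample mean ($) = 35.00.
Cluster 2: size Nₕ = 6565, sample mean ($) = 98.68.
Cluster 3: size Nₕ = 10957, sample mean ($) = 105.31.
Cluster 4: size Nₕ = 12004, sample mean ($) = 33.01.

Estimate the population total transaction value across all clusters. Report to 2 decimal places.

Estimate total by summing Nₕ·x̄ₕ over strata.
6399·35.00 + 6565·98.68 + 10957·105.31 + 12004·33.01 = 223965 + 647834.2 + 1153881.67 + 396252.04 = 2421932.91.

2421932.91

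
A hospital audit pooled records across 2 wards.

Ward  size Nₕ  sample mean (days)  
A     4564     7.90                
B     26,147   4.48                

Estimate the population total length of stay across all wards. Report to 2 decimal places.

153194.16

A: 4564·7.90 = 36055.6
B: 26147·4.48 = 117138.56
τ̂ = Σ Nₕx̄ₕ = 153194.16.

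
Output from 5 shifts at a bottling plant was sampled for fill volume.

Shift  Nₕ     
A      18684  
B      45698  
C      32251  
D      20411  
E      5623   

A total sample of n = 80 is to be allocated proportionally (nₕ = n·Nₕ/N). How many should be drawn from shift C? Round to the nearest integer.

Share of shift C = 32251/122667 = 0.26292.
Allocate 80 × 0.26292 = 21.033... → 21.

21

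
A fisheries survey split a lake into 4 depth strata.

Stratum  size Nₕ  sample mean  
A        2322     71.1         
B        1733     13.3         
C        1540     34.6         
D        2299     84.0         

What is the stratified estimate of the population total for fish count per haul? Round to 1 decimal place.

A: 2322·71.1 = 165094.2
B: 1733·13.3 = 23048.9
C: 1540·34.6 = 53284
D: 2299·84.0 = 193116
τ̂ = Σ Nₕx̄ₕ = 434543.1.

434543.1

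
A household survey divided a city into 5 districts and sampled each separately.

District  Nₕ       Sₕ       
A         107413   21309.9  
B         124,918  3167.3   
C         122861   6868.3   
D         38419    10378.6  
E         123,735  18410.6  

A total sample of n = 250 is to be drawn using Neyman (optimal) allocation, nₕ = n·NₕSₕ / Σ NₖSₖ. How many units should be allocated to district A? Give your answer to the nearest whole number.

A: NₕSₕ = 107413·21309.9 = 2288960288.7
B: NₕSₕ = 124918·3167.3 = 395652781.4
C: NₕSₕ = 122861·6868.3 = 843846206.3
D: NₕSₕ = 38419·10378.6 = 398735433.4
E: NₕSₕ = 123735·18410.6 = 2278035591
Σ NₕSₕ = 6205230300.8.
n_A = 250·2288960288.7/6205230300.8 = 92.219... → 92.

92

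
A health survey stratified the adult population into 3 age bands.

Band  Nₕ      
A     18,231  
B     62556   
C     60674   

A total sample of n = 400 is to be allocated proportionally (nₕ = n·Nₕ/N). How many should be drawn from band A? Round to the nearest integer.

52

N = 18231 + 62556 + 60674 = 141461.
n_A = 400·18231/141461 = 51.551... → 52.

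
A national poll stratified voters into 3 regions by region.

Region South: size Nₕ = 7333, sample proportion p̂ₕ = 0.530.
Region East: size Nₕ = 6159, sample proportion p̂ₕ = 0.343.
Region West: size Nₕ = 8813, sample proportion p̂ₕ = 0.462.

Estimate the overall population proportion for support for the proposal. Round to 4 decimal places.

0.4515

N = 7333 + 6159 + 8813 = 22305.
Overall proportion = Σ (Nₕ/N)·p̂ₕ.
Σ Nₕp̂ₕ = 3886.49 + 2112.537 + 4071.606 = 10070.633.
10070.633 / 22305 = 0.451497... → 0.4515.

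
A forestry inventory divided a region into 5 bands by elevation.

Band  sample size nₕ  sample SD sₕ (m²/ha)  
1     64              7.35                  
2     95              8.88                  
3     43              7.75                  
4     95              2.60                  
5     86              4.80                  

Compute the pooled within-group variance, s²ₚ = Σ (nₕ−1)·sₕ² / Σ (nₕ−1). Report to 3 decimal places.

1: (64−1)·7.35² = 63·54.0225 = 3403.4175
2: (95−1)·8.88² = 94·78.8544 = 7412.3136
3: (43−1)·7.75² = 42·60.0625 = 2522.625
4: (95−1)·2.60² = 94·6.76 = 635.44
5: (86−1)·4.80² = 85·23.04 = 1958.4
Numerator = 15932.1961; denominator = Σ(nₕ−1) = 378.
s²ₚ = 15932.1961/378 = 42.14867... → 42.149.

42.149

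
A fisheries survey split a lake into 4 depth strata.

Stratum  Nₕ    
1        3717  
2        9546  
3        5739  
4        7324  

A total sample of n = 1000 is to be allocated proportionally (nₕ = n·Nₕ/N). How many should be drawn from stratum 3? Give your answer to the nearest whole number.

218

N = 3717 + 9546 + 5739 + 7324 = 26326.
n_3 = 1000·5739/26326 = 217.997... → 218.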